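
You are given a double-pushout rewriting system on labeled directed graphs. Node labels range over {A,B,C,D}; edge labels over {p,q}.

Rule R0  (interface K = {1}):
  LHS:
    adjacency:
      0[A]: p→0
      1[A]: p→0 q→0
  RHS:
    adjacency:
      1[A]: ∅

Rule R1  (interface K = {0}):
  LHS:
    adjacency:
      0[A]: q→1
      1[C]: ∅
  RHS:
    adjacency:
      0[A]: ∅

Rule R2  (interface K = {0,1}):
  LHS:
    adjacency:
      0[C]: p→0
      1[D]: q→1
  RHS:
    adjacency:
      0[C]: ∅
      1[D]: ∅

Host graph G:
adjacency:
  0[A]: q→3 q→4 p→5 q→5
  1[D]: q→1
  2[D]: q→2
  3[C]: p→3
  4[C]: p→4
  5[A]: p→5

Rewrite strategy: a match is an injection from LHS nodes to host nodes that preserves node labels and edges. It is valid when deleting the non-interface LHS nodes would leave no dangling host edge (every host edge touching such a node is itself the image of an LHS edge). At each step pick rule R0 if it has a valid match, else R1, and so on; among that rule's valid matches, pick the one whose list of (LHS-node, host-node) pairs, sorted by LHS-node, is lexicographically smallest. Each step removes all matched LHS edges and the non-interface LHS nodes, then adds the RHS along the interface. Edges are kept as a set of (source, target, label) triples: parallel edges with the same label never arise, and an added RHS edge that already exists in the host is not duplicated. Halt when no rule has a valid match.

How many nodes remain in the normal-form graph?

Answer: 3

Steps:
initial: |V|=6 |E|=9  E = 0-q->3 0-q->4 0-p->5 0-q->5 1-q->1 2-q->2 3-p->3 4-p->4 5-p->5
step 1: apply R0 at {0↦5, 1↦0}  → |V|=5 |E|=6  E = 0-q->3 0-q->4 1-q->1 2-q->2 3-p->3 4-p->4
step 2: apply R2 at {0↦3, 1↦1}  → |V|=5 |E|=4  E = 0-q->3 0-q->4 2-q->2 4-p->4
step 3: apply R1 at {0↦0, 1↦3}  → |V|=4 |E|=3  E = 0-q->4 2-q->2 4-p->4
step 4: apply R2 at {0↦4, 1↦2}  → |V|=4 |E|=1  E = 0-q->4
step 5: apply R1 at {0↦0, 1↦4}  → |V|=3 |E|=0  E = ∅
final graph: no rule applies after step 5
NF nodes: {0:A, 1:D, 2:D}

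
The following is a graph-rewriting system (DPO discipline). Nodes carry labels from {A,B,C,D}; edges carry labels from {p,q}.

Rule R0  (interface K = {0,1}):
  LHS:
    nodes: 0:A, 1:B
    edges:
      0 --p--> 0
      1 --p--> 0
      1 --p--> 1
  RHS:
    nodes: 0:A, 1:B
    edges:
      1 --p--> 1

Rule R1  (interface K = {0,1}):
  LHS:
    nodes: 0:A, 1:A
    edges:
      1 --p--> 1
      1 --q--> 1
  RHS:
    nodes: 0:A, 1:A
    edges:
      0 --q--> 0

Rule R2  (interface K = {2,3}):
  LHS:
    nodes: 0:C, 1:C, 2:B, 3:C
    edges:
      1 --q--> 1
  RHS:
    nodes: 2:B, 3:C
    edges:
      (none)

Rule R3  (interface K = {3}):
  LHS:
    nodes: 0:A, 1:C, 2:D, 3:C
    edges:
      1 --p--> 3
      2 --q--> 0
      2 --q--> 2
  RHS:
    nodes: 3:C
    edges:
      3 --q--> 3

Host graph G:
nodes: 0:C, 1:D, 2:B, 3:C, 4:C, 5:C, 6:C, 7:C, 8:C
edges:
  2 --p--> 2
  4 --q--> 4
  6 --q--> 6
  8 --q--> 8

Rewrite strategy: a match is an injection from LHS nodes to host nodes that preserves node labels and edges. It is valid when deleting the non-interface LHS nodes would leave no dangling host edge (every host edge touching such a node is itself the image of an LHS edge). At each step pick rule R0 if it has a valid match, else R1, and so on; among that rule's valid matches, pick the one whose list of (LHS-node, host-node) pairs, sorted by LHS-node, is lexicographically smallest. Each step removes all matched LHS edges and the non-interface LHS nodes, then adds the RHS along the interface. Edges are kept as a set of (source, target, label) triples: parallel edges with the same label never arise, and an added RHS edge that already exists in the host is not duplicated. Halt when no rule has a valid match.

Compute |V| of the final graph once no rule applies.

start.  V:9 E:4  edges: 2-p->2 4-q->4 6-q->6 8-q->8
1. fire R2 via {0↦0, 1↦4, 2↦2, 3↦3}  →  V:7 E:3  edges: 2-p->2 6-q->6 8-q->8
2. fire R2 via {0↦3, 1↦6, 2↦2, 3↦5}  →  V:5 E:2  edges: 2-p->2 8-q->8
3. fire R2 via {0↦5, 1↦8, 2↦2, 3↦7}  →  V:3 E:1  edges: 2-p->2
halt: no rule applies after step 3
NF nodes: {1:D, 2:B, 7:C}

Answer: 3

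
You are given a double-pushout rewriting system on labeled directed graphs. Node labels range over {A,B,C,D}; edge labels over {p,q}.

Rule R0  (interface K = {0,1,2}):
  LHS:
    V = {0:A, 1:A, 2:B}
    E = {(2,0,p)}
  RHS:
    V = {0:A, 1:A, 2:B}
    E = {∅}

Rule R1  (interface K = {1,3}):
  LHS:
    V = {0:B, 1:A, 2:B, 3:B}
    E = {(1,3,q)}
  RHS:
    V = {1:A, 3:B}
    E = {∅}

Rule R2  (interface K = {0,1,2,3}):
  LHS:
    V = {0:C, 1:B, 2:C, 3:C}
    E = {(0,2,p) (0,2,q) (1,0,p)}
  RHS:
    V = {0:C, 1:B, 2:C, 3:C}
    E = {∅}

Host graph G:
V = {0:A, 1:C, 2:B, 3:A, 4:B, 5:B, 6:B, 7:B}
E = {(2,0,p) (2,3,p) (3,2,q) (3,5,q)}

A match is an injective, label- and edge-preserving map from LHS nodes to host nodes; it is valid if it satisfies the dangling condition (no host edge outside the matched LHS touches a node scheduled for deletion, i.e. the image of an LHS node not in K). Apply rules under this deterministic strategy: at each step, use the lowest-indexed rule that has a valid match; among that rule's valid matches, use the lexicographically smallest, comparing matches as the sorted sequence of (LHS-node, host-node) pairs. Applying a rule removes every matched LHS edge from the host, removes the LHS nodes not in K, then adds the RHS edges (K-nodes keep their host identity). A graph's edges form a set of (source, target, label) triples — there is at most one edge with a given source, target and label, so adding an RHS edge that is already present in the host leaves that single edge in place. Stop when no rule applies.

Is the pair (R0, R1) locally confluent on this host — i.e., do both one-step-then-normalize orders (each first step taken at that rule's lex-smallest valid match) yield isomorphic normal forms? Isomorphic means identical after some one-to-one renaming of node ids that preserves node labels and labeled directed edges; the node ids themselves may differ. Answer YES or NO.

Answer: YES

Rewrite trace:
branch R0-first: apply at {0↦0, 1↦3, 2↦2} → |E|=3, then 3 more step(s) → NF |V|=4 |E|=0 V={0:A, 1:C, 3:A, 5:B} E=∅
branch R1-first: apply at {0↦4, 1↦3, 2↦6, 3↦2} → |E|=3, then 3 more step(s) → NF |V|=4 |E|=0 V={0:A, 1:C, 3:A, 5:B} E=∅
graphs isomorphic (equal up to label-preserving node renaming)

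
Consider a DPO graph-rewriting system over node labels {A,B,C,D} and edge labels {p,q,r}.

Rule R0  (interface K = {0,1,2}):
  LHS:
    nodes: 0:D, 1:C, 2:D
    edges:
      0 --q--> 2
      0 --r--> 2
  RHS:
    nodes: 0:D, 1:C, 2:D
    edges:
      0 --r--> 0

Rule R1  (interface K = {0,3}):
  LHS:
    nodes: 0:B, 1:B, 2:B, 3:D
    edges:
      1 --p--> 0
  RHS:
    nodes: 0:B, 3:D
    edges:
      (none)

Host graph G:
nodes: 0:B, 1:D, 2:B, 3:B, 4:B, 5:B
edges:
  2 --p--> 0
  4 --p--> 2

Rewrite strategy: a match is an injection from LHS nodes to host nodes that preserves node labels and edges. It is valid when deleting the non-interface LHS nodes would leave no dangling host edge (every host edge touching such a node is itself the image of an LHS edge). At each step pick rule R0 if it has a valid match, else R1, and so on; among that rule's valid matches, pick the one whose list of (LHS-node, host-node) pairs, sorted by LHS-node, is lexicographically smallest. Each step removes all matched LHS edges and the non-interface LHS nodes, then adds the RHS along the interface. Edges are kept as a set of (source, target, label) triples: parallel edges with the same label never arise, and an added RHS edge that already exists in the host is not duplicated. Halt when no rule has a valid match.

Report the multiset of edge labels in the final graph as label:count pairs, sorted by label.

start.  V:6 E:2  edges: 2-p->0 4-p->2
1. fire R1 via {0↦2, 1↦4, 2↦3, 3↦1}  →  V:4 E:1  edges: 2-p->0
2. fire R1 via {0↦0, 1↦2, 2↦5, 3↦1}  →  V:2 E:0  edges: ∅
normal form: no rule applies after step 2
NF edges: []

Answer: (no edges)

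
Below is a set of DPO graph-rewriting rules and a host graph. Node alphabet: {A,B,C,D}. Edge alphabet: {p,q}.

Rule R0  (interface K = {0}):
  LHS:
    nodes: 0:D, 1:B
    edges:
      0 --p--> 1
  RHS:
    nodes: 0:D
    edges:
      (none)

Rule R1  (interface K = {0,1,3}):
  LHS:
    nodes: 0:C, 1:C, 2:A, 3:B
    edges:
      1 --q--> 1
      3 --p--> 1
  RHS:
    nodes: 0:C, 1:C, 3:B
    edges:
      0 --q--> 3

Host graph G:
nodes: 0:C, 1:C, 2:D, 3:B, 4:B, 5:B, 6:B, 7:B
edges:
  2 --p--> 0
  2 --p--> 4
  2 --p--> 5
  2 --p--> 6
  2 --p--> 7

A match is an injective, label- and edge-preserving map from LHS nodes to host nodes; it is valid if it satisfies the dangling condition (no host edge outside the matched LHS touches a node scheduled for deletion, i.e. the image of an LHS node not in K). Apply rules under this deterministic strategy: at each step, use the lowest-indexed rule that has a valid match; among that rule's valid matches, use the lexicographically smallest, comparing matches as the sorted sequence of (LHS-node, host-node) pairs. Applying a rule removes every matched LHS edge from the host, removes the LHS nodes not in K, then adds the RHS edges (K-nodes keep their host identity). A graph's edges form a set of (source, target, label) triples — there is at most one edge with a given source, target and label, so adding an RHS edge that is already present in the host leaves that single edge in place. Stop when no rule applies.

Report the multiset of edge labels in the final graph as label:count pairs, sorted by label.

Answer: p:1

Rewrite trace:
initial: |V|=8 |E|=5  E = 2-p->0 2-p->4 2-p->5 2-p->6 2-p->7
step 1: apply R0 at {0↦2, 1↦4}  → |V|=7 |E|=4  E = 2-p->0 2-p->5 2-p->6 2-p->7
step 2: apply R0 at {0↦2, 1↦5}  → |V|=6 |E|=3  E = 2-p->0 2-p->6 2-p->7
step 3: apply R0 at {0↦2, 1↦6}  → |V|=5 |E|=2  E = 2-p->0 2-p->7
step 4: apply R0 at {0↦2, 1↦7}  → |V|=4 |E|=1  E = 2-p->0
final graph: no rule applies after step 4
NF edges: [(2, 0, 'p')]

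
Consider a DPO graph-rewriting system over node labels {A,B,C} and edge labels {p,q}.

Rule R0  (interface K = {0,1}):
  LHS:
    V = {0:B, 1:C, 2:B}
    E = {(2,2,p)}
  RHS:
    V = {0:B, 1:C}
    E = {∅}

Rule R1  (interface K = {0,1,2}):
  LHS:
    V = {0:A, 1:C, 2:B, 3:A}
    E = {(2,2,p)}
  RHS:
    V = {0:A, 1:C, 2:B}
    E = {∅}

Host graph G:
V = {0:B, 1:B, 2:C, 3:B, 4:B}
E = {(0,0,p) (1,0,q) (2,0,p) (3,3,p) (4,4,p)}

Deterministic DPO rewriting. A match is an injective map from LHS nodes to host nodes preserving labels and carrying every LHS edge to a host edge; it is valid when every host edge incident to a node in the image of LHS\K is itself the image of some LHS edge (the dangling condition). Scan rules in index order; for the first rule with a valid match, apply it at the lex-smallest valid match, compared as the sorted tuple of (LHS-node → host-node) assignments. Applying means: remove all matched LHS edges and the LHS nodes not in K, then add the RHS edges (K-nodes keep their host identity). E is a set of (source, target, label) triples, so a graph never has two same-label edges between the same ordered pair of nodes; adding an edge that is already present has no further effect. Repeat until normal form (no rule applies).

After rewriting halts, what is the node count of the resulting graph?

Answer: 3

Rewrite trace:
[0] host  ⇒  5 nodes, 5 edges  {0-p->0 1-q->0 2-p->0 3-p->3 4-p->4}
[1] R0 @ {0↦0, 1↦2, 2↦3}  ⇒  4 nodes, 4 edges  {0-p->0 1-q->0 2-p->0 4-p->4}
[2] R0 @ {0↦0, 1↦2, 2↦4}  ⇒  3 nodes, 3 edges  {0-p->0 1-q->0 2-p->0}
halt: no rule applies after step 2
NF nodes: {0:B, 1:B, 2:C}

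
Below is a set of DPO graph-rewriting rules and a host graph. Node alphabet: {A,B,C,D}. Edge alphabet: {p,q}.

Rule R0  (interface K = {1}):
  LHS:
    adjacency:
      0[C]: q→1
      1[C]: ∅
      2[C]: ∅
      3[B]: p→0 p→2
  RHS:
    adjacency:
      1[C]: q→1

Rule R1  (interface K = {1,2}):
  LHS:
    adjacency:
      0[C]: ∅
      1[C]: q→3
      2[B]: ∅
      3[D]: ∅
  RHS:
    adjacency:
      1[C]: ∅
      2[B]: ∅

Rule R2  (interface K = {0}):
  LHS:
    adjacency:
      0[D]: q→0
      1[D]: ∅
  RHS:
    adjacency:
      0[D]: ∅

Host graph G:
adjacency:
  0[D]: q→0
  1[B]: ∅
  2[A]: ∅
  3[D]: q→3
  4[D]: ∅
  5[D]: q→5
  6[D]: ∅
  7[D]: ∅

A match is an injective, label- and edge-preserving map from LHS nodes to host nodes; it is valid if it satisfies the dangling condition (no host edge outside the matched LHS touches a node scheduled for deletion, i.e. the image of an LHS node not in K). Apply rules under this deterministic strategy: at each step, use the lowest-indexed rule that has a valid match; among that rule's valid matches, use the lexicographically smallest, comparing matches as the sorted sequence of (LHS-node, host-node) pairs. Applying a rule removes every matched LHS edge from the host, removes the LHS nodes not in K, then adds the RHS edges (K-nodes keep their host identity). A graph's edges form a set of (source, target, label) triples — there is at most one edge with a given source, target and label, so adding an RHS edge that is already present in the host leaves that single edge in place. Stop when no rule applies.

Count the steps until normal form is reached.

initial: |V|=8 |E|=3  E = 0-q->0 3-q->3 5-q->5
step 1: apply R2 at {0↦0, 1↦4}  → |V|=7 |E|=2  E = 3-q->3 5-q->5
step 2: apply R2 at {0↦3, 1↦0}  → |V|=6 |E|=1  E = 5-q->5
step 3: apply R2 at {0↦5, 1↦3}  → |V|=5 |E|=0  E = ∅
normal form: no rule applies after step 3

Answer: 3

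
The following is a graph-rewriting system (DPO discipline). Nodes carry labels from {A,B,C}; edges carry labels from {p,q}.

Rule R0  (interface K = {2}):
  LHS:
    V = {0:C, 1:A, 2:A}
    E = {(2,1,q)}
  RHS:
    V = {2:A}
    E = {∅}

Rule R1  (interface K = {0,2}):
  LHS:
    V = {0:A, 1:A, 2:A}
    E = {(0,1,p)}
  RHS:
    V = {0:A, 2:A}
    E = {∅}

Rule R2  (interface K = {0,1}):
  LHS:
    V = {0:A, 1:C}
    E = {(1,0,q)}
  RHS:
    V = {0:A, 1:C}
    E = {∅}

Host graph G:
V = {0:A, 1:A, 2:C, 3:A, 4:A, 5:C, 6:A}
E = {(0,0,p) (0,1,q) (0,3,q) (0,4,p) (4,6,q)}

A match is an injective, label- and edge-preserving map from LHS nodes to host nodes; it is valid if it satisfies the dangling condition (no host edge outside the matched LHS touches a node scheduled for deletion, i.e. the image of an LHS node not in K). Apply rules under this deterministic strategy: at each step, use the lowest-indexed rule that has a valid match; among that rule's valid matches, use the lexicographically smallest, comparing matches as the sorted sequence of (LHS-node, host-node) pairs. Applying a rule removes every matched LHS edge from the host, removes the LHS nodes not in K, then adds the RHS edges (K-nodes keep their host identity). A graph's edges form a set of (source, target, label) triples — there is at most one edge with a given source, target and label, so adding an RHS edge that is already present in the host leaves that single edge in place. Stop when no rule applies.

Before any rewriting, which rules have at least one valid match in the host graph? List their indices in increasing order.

R0: 6 valid matches — {0↦2, 1↦1, 2↦0}, {0↦2, 1↦3, 2↦0}, {0↦2, 1↦6, 2↦4} (+3 more)
R1: no valid match — 3 raw matches, all fail dangling condition
R2: no valid match — LHS pattern not found

Answer: [R0]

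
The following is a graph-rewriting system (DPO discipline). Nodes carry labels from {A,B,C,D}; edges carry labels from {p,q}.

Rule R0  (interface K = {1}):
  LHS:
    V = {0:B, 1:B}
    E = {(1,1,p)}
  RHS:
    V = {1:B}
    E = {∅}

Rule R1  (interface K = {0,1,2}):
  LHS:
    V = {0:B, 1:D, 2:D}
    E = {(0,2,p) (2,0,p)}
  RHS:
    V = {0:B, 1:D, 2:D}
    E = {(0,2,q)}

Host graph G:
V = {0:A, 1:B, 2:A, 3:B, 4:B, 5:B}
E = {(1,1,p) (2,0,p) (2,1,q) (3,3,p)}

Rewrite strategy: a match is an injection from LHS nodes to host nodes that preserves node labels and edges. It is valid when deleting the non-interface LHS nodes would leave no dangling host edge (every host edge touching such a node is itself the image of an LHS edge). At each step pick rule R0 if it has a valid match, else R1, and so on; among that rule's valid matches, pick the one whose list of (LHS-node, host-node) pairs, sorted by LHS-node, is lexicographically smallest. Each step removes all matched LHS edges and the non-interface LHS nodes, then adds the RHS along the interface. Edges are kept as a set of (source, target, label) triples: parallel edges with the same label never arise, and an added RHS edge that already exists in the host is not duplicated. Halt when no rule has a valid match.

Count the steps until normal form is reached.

[0] host  ⇒  6 nodes, 4 edges  {1-p->1 2-p->0 2-q->1 3-p->3}
[1] R0 @ {0↦4, 1↦1}  ⇒  5 nodes, 3 edges  {2-p->0 2-q->1 3-p->3}
[2] R0 @ {0↦5, 1↦3}  ⇒  4 nodes, 2 edges  {2-p->0 2-q->1}
final graph: no rule applies after step 2

Answer: 2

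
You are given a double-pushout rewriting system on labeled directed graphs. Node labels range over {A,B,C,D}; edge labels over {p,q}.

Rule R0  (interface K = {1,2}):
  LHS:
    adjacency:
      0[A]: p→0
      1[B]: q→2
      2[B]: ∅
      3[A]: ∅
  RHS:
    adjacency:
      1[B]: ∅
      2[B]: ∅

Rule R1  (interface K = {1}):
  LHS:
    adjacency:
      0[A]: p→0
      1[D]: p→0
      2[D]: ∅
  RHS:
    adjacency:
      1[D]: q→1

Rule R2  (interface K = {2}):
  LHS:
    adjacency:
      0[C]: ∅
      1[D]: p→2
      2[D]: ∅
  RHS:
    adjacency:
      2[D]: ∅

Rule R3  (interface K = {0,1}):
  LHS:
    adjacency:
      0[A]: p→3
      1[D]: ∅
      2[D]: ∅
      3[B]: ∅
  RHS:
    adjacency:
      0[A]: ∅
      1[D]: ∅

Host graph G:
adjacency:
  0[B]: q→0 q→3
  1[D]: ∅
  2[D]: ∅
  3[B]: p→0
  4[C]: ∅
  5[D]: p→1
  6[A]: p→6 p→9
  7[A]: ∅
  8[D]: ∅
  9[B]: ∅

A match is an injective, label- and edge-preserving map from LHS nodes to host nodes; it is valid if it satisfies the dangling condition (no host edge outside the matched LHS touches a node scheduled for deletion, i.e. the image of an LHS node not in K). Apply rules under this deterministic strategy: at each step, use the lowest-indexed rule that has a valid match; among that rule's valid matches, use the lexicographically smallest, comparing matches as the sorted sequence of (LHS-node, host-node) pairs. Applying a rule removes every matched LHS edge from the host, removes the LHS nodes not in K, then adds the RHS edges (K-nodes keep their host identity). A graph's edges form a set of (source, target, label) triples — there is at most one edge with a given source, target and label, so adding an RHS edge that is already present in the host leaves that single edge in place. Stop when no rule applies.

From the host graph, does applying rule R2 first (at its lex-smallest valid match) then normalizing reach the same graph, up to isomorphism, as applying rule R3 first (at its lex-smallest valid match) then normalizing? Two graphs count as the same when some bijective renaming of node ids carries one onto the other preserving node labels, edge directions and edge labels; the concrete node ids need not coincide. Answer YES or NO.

Answer: YES

Derivation:
branch R2-first: apply at {0↦4, 1↦5, 2↦1} → |E|=5, then 2 more step(s) → NF |V|=4 |E|=2 V={0:B, 1:D, 3:B, 8:D} E=0-q->0 3-p->0
branch R3-first: apply at {0↦6, 1↦1, 2↦2, 3↦9} → |E|=5, then 2 more step(s) → NF |V|=4 |E|=2 V={0:B, 1:D, 3:B, 8:D} E=0-q->0 3-p->0
graphs isomorphic (equal up to label-preserving node renaming)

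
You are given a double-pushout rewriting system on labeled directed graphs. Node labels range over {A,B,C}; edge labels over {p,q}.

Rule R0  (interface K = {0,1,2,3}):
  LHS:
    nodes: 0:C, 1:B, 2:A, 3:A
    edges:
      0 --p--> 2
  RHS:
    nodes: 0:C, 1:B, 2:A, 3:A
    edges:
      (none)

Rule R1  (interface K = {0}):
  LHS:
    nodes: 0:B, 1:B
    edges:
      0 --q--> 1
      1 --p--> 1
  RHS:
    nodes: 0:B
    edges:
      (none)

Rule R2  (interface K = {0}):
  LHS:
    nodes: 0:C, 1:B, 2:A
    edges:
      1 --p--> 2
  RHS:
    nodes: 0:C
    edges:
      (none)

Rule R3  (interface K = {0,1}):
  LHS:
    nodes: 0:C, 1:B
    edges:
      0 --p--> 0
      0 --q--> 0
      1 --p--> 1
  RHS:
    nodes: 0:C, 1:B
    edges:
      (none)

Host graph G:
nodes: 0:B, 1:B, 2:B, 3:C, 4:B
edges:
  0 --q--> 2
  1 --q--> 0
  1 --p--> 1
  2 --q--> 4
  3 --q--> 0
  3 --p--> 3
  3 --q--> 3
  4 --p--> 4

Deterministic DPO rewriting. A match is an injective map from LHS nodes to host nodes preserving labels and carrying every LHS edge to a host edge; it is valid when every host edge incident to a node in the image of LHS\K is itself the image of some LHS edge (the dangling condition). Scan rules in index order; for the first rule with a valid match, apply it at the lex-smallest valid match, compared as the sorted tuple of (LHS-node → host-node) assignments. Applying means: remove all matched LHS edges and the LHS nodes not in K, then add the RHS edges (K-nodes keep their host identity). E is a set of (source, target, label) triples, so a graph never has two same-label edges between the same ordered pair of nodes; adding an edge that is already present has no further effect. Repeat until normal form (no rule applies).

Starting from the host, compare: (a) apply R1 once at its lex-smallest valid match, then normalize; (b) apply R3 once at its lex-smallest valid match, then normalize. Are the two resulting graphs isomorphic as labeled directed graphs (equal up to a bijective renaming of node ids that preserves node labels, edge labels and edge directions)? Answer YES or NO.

branch R1-first: apply at {0↦2, 1↦4} → |E|=6, then 1 more step(s) → NF |V|=4 |E|=3 V={0:B, 1:B, 2:B, 3:C} E=0-q->2 1-q->0 3-q->0
branch R3-first: apply at {0↦3, 1↦1} → |E|=5, then 1 more step(s) → NF |V|=4 |E|=3 V={0:B, 1:B, 2:B, 3:C} E=0-q->2 1-q->0 3-q->0
graphs isomorphic (equal up to label-preserving node renaming)

Answer: YES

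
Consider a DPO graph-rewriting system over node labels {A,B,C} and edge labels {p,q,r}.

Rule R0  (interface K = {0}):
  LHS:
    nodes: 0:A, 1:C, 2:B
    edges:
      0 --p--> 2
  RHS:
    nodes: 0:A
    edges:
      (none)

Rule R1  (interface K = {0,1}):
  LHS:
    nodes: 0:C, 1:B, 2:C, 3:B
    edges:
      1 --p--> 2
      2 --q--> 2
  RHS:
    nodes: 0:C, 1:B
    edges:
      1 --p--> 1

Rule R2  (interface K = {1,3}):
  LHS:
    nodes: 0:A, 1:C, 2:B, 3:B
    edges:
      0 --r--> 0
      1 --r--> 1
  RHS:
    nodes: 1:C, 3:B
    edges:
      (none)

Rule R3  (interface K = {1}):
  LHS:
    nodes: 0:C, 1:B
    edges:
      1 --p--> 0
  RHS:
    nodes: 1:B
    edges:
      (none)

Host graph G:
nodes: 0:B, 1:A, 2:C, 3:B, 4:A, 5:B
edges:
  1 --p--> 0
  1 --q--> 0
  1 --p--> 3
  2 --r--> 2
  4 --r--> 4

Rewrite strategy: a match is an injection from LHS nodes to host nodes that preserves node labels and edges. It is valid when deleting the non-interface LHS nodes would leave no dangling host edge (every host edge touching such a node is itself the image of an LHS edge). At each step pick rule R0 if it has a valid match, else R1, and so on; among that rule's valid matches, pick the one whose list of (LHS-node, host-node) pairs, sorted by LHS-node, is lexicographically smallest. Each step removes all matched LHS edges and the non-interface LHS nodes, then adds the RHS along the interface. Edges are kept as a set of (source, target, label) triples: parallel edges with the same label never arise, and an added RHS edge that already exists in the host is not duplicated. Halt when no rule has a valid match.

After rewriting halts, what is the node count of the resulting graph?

Answer: 2

Steps:
initial: |V|=6 |E|=5  E = 1-p->0 1-q->0 1-p->3 2-r->2 4-r->4
step 1: apply R2 at {0↦4, 1↦2, 2↦5, 3↦0}  → |V|=4 |E|=3  E = 1-p->0 1-q->0 1-p->3
step 2: apply R0 at {0↦1, 1↦2, 2↦3}  → |V|=2 |E|=2  E = 1-p->0 1-q->0
halt: no rule applies after step 2
NF nodes: {0:B, 1:A}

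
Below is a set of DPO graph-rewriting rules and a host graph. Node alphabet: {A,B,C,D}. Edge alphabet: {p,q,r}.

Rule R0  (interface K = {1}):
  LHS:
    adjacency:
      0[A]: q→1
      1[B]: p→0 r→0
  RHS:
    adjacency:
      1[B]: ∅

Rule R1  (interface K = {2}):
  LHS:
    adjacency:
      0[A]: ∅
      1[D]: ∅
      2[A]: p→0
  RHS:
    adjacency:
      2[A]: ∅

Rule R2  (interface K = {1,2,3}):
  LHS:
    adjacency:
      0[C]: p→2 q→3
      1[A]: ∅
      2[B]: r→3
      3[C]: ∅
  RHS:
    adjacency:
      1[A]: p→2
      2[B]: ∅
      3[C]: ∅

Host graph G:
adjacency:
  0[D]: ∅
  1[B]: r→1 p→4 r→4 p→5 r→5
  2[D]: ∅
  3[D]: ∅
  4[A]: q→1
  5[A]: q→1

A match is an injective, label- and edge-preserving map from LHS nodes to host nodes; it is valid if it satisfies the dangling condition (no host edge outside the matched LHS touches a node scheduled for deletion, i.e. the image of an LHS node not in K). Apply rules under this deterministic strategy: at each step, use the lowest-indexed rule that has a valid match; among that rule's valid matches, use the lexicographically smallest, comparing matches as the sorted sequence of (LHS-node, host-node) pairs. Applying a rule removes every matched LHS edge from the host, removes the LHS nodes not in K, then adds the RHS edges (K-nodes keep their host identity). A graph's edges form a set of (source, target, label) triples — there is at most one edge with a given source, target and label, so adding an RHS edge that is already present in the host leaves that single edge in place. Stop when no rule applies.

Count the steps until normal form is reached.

Answer: 2

Rewrite trace:
initial: |V|=6 |E|=7  E = 1-r->1 1-p->4 1-r->4 1-p->5 1-r->5 4-q->1 5-q->1
step 1: apply R0 at {0↦4, 1↦1}  → |V|=5 |E|=4  E = 1-r->1 1-p->5 1-r->5 5-q->1
step 2: apply R0 at {0↦5, 1↦1}  → |V|=4 |E|=1  E = 1-r->1
normal form: no rule applies after step 2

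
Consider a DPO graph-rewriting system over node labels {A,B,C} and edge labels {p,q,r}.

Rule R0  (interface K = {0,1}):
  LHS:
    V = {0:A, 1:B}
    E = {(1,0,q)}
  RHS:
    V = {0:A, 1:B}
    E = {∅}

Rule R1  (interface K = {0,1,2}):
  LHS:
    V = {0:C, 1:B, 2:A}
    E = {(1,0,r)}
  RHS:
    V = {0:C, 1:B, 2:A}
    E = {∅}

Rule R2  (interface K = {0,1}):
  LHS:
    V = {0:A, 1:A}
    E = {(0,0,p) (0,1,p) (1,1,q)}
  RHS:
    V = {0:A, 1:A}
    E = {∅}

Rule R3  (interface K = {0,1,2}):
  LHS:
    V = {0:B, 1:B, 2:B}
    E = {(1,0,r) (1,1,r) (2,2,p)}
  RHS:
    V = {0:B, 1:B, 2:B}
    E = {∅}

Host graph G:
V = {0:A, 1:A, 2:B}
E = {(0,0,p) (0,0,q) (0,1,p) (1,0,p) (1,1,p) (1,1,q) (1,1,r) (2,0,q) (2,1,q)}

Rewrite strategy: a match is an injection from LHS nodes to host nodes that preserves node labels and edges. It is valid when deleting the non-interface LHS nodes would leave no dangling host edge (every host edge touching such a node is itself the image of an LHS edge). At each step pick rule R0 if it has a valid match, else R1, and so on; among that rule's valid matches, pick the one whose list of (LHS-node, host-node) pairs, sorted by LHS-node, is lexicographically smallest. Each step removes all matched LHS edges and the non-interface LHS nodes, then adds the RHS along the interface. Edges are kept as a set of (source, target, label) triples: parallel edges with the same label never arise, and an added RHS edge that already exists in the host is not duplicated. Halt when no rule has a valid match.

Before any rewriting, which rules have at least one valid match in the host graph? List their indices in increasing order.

Answer: [R0,R2]

Steps:
R0: 2 valid matches — {0↦0, 1↦2}, {0↦1, 1↦2}
R1: no valid match — LHS pattern not found
R2: 2 valid matches — {0↦0, 1↦1}, {0↦1, 1↦0}
R3: no valid match — LHS pattern not found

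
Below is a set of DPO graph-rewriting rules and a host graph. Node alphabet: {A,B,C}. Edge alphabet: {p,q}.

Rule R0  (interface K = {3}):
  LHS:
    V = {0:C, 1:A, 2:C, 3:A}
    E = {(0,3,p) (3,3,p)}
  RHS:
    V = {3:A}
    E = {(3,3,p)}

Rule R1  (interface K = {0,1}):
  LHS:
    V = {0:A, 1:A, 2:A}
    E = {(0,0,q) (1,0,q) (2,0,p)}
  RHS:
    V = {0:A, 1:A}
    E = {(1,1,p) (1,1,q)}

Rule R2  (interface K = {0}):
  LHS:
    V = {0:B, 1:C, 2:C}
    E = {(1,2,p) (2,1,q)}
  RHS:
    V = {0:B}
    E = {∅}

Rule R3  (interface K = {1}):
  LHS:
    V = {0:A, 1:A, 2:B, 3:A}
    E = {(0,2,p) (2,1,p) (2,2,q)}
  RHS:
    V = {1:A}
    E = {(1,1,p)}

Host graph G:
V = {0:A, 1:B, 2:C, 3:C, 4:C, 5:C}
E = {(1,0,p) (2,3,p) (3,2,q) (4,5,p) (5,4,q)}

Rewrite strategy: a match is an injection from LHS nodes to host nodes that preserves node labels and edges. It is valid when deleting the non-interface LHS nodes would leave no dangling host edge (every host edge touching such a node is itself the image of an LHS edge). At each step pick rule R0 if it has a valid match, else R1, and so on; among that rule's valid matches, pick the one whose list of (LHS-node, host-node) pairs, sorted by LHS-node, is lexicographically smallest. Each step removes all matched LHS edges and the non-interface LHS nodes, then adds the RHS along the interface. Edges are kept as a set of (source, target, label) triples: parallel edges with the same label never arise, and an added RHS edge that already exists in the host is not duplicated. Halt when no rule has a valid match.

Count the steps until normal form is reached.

Answer: 2

Steps:
initial: |V|=6 |E|=5  E = 1-p->0 2-p->3 3-q->2 4-p->5 5-q->4
step 1: apply R2 at {0↦1, 1↦2, 2↦3}  → |V|=4 |E|=3  E = 1-p->0 4-p->5 5-q->4
step 2: apply R2 at {0↦1, 1↦4, 2↦5}  → |V|=2 |E|=1  E = 1-p->0
normal form: no rule applies after step 2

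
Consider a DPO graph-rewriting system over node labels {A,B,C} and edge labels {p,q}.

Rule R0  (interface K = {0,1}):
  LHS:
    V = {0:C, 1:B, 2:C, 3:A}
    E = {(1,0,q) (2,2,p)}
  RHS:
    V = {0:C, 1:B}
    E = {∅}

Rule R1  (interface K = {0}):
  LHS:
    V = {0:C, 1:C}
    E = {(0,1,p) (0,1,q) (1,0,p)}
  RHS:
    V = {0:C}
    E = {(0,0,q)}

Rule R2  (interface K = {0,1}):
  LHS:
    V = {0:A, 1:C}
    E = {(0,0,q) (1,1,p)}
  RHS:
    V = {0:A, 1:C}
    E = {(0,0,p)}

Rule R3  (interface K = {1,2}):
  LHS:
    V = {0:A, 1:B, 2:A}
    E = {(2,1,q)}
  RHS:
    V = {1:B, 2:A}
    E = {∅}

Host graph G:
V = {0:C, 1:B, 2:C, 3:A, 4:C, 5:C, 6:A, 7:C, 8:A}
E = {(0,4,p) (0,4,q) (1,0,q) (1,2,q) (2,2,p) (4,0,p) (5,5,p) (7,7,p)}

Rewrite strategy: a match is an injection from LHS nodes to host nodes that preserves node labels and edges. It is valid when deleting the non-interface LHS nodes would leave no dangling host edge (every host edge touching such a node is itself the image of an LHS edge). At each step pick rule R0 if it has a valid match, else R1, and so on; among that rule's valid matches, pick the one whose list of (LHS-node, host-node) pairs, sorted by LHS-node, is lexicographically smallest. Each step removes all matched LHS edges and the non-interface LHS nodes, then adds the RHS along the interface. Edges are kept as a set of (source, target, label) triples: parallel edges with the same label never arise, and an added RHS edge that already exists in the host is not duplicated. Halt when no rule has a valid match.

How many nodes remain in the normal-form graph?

initial: |V|=9 |E|=8  E = 0-p->4 0-q->4 1-q->0 1-q->2 2-p->2 4-p->0 5-p->5 7-p->7
step 1: apply R0 at {0↦0, 1↦1, 2↦5, 3↦3}  → |V|=7 |E|=6  E = 0-p->4 0-q->4 1-q->2 2-p->2 4-p->0 7-p->7
step 2: apply R0 at {0↦2, 1↦1, 2↦7, 3↦6}  → |V|=5 |E|=4  E = 0-p->4 0-q->4 2-p->2 4-p->0
step 3: apply R1 at {0↦0, 1↦4}  → |V|=4 |E|=2  E = 0-q->0 2-p->2
halt: no rule applies after step 3
NF nodes: {0:C, 1:B, 2:C, 8:A}

Answer: 4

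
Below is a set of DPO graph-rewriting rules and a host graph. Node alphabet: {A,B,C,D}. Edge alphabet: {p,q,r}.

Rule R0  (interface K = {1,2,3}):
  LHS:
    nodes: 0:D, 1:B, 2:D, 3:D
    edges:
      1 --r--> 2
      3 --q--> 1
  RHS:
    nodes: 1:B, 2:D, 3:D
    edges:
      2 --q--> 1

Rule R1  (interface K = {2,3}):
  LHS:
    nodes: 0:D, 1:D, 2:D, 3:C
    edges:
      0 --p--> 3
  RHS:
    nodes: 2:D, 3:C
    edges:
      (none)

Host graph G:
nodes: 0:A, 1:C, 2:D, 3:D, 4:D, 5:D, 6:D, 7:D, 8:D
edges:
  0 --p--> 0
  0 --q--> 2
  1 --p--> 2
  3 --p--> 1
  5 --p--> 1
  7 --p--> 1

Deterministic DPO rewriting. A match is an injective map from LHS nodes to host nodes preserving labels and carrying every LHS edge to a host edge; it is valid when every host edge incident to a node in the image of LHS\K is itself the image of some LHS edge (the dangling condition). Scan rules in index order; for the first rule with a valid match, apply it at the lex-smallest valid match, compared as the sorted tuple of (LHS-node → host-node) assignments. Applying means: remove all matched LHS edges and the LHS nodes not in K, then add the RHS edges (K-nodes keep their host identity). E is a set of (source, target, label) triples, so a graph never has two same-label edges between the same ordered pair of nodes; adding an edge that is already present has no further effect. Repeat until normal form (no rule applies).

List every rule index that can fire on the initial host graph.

Answer: [R1]

Rewrite trace:
R0: no valid match — LHS pattern not found
R1: 45 valid matches — {0↦3, 1↦4, 2↦2, 3↦1}, {0↦3, 1↦4, 2↦5, 3↦1}, {0↦3, 1↦4, 2↦6, 3↦1} (+42 more)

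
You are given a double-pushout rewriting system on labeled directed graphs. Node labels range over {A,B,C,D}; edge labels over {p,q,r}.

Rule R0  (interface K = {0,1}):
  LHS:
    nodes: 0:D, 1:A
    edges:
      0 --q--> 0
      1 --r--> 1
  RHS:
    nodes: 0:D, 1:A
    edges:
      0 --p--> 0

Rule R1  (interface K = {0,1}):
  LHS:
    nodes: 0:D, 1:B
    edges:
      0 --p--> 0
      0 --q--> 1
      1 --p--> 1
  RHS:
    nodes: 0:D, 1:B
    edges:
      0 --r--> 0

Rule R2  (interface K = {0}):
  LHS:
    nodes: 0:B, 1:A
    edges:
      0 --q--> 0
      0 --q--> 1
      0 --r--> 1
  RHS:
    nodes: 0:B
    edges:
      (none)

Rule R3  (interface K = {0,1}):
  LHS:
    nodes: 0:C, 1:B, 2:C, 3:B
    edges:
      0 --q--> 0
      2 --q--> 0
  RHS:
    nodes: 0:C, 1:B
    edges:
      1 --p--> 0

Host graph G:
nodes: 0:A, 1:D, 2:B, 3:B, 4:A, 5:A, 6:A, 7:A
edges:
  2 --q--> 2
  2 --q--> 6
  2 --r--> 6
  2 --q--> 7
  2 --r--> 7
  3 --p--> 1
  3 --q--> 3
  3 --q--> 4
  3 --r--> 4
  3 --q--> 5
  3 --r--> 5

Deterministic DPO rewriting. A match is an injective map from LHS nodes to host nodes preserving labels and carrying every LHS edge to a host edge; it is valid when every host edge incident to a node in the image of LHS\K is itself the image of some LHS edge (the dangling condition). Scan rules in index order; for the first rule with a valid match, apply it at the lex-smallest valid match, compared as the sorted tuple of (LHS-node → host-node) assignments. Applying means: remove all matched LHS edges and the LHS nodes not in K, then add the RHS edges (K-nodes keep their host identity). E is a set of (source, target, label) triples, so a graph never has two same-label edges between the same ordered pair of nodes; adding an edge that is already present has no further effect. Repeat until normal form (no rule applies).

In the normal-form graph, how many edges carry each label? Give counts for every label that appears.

Answer: p:1 q:2 r:2

Derivation:
initial: |V|=8 |E|=11  E = 2-q->2 2-q->6 2-r->6 2-q->7 2-r->7 3-p->1 3-q->3 3-q->4 3-r->4 3-q->5 3-r->5
step 1: apply R2 at {0↦2, 1↦6}  → |V|=7 |E|=8  E = 2-q->7 2-r->7 3-p->1 3-q->3 3-q->4 3-r->4 3-q->5 3-r->5
step 2: apply R2 at {0↦3, 1↦4}  → |V|=6 |E|=5  E = 2-q->7 2-r->7 3-p->1 3-q->5 3-r->5
final graph: no rule applies after step 2
NF edges: [(2, 7, 'q'), (2, 7, 'r'), (3, 1, 'p'), (3, 5, 'q'), (3, 5, 'r')]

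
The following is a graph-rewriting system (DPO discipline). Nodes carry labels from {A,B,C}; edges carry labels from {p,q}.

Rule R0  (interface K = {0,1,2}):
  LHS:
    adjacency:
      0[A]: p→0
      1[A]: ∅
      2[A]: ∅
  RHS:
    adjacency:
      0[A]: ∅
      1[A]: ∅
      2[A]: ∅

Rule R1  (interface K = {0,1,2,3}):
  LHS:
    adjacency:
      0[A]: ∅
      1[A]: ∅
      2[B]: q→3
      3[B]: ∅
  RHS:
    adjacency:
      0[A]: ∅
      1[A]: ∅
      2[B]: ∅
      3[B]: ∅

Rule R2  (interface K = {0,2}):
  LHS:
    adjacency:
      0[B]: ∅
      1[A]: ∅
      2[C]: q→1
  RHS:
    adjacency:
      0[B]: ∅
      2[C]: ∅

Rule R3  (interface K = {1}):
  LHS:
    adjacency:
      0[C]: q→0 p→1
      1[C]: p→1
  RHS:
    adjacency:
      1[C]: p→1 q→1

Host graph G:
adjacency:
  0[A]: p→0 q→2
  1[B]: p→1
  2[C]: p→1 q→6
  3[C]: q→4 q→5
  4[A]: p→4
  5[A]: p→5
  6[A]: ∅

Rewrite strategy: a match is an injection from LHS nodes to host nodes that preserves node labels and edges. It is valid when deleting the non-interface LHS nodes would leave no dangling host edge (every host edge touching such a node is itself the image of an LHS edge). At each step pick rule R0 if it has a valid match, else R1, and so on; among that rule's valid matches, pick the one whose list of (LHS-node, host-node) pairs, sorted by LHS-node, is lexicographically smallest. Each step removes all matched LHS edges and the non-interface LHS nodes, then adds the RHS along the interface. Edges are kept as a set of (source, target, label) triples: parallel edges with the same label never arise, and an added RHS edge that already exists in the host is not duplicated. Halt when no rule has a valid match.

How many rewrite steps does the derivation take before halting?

[0] host  ⇒  7 nodes, 9 edges  {0-p->0 0-q->2 1-p->1 2-p->1 2-q->6 3-q->4 3-q->5 4-p->4 5-p->5}
[1] R0 @ {0↦0, 1↦4, 2↦5}  ⇒  7 nodes, 8 edges  {0-q->2 1-p->1 2-p->1 2-q->6 3-q->4 3-q->5 4-p->4 5-p->5}
[2] R0 @ {0↦4, 1↦0, 2↦5}  ⇒  7 nodes, 7 edges  {0-q->2 1-p->1 2-p->1 2-q->6 3-q->4 3-q->5 5-p->5}
[3] R0 @ {0↦5, 1↦0, 2↦4}  ⇒  7 nodes, 6 edges  {0-q->2 1-p->1 2-p->1 2-q->6 3-q->4 3-q->5}
[4] R2 @ {0↦1, 1↦4, 2↦3}  ⇒  6 nodes, 5 edges  {0-q->2 1-p->1 2-p->1 2-q->6 3-q->5}
[5] R2 @ {0↦1, 1↦5, 2↦3}  ⇒  5 nodes, 4 edges  {0-q->2 1-p->1 2-p->1 2-q->6}
[6] R2 @ {0↦1, 1↦6, 2↦2}  ⇒  4 nodes, 3 edges  {0-q->2 1-p->1 2-p->1}
final graph: no rule applies after step 6

Answer: 6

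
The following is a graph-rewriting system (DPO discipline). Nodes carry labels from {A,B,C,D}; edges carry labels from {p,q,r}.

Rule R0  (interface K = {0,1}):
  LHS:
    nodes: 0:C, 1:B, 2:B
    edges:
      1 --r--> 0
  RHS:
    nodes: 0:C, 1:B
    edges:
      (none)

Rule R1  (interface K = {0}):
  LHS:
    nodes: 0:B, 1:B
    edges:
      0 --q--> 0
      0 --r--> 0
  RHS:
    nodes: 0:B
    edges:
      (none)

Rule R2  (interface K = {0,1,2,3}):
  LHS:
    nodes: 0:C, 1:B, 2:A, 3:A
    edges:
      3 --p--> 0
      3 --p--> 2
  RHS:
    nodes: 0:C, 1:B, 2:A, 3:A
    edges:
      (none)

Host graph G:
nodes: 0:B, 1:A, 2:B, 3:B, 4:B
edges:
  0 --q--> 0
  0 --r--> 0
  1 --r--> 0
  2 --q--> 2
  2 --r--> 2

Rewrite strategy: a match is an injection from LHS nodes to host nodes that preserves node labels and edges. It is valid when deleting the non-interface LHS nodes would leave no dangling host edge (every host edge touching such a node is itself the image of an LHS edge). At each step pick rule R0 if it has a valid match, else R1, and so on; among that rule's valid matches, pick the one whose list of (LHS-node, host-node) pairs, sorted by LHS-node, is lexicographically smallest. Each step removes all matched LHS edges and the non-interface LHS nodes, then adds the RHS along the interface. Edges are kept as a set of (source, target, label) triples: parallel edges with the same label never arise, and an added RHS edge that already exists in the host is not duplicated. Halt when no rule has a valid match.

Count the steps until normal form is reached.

start.  V:5 E:5  edges: 0-q->0 0-r->0 1-r->0 2-q->2 2-r->2
1. fire R1 via {0↦0, 1↦3}  →  V:4 E:3  edges: 1-r->0 2-q->2 2-r->2
2. fire R1 via {0↦2, 1↦4}  →  V:3 E:1  edges: 1-r->0
halt: no rule applies after step 2

Answer: 2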